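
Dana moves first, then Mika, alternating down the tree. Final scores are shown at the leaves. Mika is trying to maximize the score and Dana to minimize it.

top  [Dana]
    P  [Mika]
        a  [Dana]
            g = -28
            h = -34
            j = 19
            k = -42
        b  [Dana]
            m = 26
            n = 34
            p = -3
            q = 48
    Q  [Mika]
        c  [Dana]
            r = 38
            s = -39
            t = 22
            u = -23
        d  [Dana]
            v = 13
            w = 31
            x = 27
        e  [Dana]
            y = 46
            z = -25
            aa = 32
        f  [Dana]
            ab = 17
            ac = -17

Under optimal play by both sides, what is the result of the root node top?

a (Dana): min(-28, -34, 19, -42) = -42
b (Dana): min(26, 34, -3, 48) = -3
P (Mika): max(-42, -3) = -3
c (Dana): min(38, -39, 22, -23) = -39
d (Dana): min(13, 31, 27) = 13
e (Dana): min(46, -25, 32) = -25
f (Dana): min(17, -17) = -17
Q (Mika): max(-39, 13, -25, -17) = 13
top (Dana): min(-3, 13) = -3

-3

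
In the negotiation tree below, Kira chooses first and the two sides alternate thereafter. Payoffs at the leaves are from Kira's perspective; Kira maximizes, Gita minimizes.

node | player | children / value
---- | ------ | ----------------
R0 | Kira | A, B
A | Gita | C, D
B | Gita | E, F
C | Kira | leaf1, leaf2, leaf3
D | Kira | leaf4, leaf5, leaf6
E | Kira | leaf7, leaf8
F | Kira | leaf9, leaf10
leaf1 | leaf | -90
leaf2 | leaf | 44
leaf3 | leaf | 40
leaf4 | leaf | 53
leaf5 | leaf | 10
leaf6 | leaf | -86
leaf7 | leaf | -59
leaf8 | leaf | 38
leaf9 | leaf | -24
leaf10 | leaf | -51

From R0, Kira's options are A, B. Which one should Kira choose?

A

C (Kira): max(-90, 44, 40) = 44
D (Kira): max(53, 10, -86) = 53
A (Gita): min(44, 53) = 44
E (Kira): max(-59, 38) = 38
F (Kira): max(-24, -51) = -24
B (Gita): min(38, -24) = -24
R0 (Kira): max(44, -24) = 44
Kira at R0 wants the highest of {A=44, B=-24}, so chooses A.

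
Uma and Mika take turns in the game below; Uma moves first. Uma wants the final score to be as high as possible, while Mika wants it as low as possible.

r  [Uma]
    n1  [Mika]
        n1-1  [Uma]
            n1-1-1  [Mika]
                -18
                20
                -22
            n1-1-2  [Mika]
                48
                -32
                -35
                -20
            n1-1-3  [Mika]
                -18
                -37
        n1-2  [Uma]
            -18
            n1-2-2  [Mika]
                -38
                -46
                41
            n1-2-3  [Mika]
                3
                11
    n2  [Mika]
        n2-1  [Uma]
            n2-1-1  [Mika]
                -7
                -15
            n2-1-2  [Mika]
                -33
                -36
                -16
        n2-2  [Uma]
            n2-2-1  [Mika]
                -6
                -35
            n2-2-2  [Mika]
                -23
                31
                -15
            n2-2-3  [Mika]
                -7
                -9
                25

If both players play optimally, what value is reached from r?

n1-1-1 (Mika): min(-18, 20, -22) = -22
n1-1-2 (Mika): min(48, -32, -35, -20) = -35
n1-1-3 (Mika): min(-18, -37) = -37
n1-1 (Uma): max(-22, -35, -37) = -22
n1-2-2 (Mika): min(-38, -46, 41) = -46
n1-2-3 (Mika): min(3, 11) = 3
n1-2 (Uma): max(-18, -46, 3) = 3
n1 (Mika): min(-22, 3) = -22
n2-1-1 (Mika): min(-7, -15) = -15
n2-1-2 (Mika): min(-33, -36, -16) = -36
n2-1 (Uma): max(-15, -36) = -15
n2-2-1 (Mika): min(-6, -35) = -35
n2-2-2 (Mika): min(-23, 31, -15) = -23
n2-2-3 (Mika): min(-7, -9, 25) = -9
n2-2 (Uma): max(-35, -23, -9) = -9
n2 (Mika): min(-15, -9) = -15
r (Uma): max(-22, -15) = -15

-15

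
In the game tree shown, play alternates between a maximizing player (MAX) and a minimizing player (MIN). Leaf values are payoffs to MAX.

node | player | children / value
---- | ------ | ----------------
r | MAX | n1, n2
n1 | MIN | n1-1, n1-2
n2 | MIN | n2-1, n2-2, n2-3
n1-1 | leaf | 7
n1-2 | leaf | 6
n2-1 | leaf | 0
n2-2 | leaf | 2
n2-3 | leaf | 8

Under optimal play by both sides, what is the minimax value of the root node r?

6

n1 (MIN): min(7, 6) = 6
n2 (MIN): min(0, 2, 8) = 0
r (MAX): max(6, 0) = 6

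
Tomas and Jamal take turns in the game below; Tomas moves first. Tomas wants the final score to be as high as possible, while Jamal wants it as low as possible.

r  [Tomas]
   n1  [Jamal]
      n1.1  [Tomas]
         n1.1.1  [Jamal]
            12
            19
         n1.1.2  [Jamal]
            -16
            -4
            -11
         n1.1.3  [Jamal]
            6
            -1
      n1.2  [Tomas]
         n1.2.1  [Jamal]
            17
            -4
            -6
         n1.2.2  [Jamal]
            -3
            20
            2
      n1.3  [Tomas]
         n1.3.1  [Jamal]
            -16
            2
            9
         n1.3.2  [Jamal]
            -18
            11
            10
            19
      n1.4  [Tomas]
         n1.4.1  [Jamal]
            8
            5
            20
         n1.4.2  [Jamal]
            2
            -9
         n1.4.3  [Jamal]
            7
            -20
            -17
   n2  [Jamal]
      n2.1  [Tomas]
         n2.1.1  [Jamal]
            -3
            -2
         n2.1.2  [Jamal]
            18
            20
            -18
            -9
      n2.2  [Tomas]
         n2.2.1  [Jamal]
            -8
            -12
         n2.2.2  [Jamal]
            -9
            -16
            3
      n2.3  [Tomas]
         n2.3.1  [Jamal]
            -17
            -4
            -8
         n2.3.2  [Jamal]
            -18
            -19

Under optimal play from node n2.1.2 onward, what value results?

-18

n2.1.2 (Jamal): min(18, 20, -18, -9) = -18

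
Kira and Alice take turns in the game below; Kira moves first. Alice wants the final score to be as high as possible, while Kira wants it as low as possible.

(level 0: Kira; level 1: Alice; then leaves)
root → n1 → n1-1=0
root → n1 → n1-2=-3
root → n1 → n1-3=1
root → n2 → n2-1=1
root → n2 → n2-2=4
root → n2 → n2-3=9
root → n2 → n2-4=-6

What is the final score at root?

n1 (Alice): max(0, -3, 1) = 1
n2 (Alice): max(1, 4, 9, -6) = 9
root (Kira): min(1, 9) = 1

1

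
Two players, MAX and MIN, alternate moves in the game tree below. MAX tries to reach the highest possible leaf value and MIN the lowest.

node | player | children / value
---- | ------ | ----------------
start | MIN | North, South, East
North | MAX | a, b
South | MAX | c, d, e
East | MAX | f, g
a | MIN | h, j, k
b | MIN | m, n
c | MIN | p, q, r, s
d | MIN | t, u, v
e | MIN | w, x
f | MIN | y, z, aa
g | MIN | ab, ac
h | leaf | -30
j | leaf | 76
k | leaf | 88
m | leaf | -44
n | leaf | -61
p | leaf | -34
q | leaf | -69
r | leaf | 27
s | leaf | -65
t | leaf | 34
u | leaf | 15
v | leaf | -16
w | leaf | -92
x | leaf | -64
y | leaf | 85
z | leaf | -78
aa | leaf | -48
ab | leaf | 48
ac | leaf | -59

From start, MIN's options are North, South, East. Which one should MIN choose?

East

a (MIN): min(-30, 76, 88) = -30
b (MIN): min(-44, -61) = -61
North (MAX): max(-30, -61) = -30
c (MIN): min(-34, -69, 27, -65) = -69
d (MIN): min(34, 15, -16) = -16
e (MIN): min(-92, -64) = -92
South (MAX): max(-69, -16, -92) = -16
f (MIN): min(85, -78, -48) = -78
g (MIN): min(48, -59) = -59
East (MAX): max(-78, -59) = -59
start (MIN): min(-30, -16, -59) = -59
MIN at start wants the lowest of {North=-30, South=-16, East=-59}, so chooses East.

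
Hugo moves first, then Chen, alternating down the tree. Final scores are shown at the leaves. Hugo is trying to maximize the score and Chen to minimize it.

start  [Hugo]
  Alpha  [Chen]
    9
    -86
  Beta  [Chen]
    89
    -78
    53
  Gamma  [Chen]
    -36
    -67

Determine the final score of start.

-67

Alpha (Chen): min(9, -86) = -86
Beta (Chen): min(89, -78, 53) = -78
Gamma (Chen): min(-36, -67) = -67
start (Hugo): max(-86, -78, -67) = -67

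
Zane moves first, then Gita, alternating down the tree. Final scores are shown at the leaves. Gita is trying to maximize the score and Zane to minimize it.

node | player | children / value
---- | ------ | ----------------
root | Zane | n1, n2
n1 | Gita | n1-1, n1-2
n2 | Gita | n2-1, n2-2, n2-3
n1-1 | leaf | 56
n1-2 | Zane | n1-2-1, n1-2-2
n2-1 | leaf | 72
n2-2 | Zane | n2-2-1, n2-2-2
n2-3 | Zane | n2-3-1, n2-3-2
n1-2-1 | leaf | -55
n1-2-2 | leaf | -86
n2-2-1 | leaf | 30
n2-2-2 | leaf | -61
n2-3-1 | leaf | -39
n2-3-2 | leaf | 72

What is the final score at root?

n1-2 (Zane): min(-55, -86) = -86
n1 (Gita): max(56, -86) = 56
n2-2 (Zane): min(30, -61) = -61
n2-3 (Zane): min(-39, 72) = -39
n2 (Gita): max(72, -61, -39) = 72
root (Zane): min(56, 72) = 56

56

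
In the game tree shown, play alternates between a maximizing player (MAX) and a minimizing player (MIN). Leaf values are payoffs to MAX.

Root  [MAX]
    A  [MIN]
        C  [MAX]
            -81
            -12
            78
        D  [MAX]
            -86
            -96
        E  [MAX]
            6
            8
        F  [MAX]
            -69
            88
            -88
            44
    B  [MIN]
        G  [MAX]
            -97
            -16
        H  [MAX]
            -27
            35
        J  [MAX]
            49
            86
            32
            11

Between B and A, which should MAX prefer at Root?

G (MAX): max(-97, -16) = -16
H (MAX): max(-27, 35) = 35
J (MAX): max(49, 86, 32, 11) = 86
B (MIN): min(-16, 35, 86) = -16
C (MAX): max(-81, -12, 78) = 78
D (MAX): max(-86, -96) = -86
E (MAX): max(6, 8) = 8
F (MAX): max(-69, 88, -88, 44) = 88
A (MIN): min(78, -86, 8, 88) = -86
MAX prefers the higher value; B=-16, A=-86. B is better since -16 > -86.

B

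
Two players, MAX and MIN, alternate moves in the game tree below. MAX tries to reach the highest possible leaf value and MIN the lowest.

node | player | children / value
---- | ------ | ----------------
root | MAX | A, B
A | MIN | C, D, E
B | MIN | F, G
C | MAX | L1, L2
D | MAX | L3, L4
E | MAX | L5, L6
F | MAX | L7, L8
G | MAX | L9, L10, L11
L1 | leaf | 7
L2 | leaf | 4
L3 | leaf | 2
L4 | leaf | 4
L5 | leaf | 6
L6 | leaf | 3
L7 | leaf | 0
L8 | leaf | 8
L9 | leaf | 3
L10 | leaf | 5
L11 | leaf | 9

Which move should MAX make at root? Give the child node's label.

C (MAX): max(7, 4) = 7
D (MAX): max(2, 4) = 4
E (MAX): max(6, 3) = 6
A (MIN): min(7, 4, 6) = 4
F (MAX): max(0, 8) = 8
G (MAX): max(3, 5, 9) = 9
B (MIN): min(8, 9) = 8
root (MAX): max(4, 8) = 8
MAX at root wants the highest of {A=4, B=8}, so chooses B.

B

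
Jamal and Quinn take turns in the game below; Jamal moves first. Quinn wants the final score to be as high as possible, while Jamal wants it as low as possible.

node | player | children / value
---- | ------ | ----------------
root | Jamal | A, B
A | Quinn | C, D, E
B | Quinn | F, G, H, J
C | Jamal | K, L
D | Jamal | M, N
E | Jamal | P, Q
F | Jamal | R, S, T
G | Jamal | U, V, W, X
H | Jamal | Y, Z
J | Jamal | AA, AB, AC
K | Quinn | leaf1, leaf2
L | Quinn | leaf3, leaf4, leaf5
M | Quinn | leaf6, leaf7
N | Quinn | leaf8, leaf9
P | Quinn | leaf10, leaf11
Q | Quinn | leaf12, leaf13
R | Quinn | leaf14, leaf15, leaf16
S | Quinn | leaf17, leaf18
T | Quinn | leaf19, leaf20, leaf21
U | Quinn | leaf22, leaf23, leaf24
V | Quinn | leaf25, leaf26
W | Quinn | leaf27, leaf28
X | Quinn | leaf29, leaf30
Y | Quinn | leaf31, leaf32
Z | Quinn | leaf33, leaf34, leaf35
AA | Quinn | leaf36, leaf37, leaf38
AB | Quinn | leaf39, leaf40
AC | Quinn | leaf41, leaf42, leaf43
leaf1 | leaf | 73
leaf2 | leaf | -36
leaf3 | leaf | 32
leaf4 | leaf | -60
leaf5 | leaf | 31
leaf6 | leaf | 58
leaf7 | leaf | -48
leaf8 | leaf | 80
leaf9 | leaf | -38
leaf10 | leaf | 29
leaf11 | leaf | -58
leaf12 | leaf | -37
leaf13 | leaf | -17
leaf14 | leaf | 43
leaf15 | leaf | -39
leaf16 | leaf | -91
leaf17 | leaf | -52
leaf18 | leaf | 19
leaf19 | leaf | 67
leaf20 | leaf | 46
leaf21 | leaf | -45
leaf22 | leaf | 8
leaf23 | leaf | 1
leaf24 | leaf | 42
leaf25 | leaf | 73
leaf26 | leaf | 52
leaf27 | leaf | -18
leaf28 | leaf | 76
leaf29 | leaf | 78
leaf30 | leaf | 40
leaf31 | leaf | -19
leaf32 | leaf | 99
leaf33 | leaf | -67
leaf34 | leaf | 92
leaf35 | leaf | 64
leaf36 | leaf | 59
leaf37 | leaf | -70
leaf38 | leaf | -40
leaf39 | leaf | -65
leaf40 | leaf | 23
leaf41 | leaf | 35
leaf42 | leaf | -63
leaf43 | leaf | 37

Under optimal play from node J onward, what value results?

23

AA (Quinn): max(59, -70, -40) = 59
AB (Quinn): max(-65, 23) = 23
AC (Quinn): max(35, -63, 37) = 37
J (Jamal): min(59, 23, 37) = 23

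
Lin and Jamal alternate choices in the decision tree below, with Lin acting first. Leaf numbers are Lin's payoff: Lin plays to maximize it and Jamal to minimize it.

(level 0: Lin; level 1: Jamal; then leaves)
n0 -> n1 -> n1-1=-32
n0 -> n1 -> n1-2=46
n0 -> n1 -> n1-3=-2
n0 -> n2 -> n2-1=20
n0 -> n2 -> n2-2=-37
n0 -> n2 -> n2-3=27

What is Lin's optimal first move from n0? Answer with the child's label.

n1

n1 (Jamal): min(-32, 46, -2) = -32
n2 (Jamal): min(20, -37, 27) = -37
n0 (Lin): max(-32, -37) = -32
Lin at n0 wants the highest of {n1=-32, n2=-37}, so chooses n1.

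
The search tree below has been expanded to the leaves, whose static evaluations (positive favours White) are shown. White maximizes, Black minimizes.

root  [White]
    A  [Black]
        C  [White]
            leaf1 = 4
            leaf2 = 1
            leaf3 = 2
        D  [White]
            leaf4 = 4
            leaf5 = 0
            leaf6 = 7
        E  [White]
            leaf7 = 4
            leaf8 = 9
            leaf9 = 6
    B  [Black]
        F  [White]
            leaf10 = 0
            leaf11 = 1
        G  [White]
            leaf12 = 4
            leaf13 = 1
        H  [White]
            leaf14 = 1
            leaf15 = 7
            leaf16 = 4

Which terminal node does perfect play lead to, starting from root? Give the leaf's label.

leaf1

C (White): max(4, 1, 2) = 4
D (White): max(4, 0, 7) = 7
E (White): max(4, 9, 6) = 9
A (Black): min(4, 7, 9) = 4
F (White): max(0, 1) = 1
G (White): max(4, 1) = 4
H (White): max(1, 7, 4) = 7
B (Black): min(1, 4, 7) = 1
root (White): max(4, 1) = 4
At root, White picks A (highest: 4).
At A, Black picks C (lowest: 4).
At C, White picks leaf1 (highest: 4).
Terminal value 4.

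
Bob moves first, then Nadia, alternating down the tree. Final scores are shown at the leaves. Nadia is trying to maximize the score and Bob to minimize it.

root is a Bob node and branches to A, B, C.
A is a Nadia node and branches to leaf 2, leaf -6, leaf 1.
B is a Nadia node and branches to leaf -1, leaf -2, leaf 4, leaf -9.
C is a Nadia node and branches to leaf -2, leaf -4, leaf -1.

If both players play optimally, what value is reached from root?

A (Nadia): max(2, -6, 1) = 2
B (Nadia): max(-1, -2, 4, -9) = 4
C (Nadia): max(-2, -4, -1) = -1
root (Bob): min(2, 4, -1) = -1

-1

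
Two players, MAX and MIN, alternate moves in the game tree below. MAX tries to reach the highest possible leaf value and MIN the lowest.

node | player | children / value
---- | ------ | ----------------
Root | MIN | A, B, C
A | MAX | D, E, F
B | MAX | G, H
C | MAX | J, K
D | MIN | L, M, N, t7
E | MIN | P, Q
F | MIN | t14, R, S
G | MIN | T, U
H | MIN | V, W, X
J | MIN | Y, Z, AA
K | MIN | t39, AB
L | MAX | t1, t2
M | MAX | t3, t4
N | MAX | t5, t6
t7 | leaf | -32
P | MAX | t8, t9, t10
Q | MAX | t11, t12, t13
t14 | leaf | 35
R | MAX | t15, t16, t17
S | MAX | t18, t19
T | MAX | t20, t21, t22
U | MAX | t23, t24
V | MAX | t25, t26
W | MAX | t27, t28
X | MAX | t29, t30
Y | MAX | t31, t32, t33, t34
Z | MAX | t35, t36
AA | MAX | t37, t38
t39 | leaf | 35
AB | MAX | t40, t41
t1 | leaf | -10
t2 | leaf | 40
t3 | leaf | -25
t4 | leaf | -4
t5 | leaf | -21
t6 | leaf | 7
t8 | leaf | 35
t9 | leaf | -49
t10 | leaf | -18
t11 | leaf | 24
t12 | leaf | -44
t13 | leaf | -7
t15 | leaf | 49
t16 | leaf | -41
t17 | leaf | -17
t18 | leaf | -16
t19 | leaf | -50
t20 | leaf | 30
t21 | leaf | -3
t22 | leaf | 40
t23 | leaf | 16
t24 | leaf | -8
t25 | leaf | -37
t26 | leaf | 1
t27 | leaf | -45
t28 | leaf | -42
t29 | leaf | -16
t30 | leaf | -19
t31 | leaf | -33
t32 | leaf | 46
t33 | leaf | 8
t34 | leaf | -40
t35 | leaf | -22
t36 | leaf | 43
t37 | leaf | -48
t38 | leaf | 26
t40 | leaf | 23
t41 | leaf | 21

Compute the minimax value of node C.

Y (MAX): max(-33, 46, 8, -40) = 46
Z (MAX): max(-22, 43) = 43
AA (MAX): max(-48, 26) = 26
J (MIN): min(46, 43, 26) = 26
AB (MAX): max(23, 21) = 23
K (MIN): min(35, 23) = 23
C (MAX): max(26, 23) = 26

26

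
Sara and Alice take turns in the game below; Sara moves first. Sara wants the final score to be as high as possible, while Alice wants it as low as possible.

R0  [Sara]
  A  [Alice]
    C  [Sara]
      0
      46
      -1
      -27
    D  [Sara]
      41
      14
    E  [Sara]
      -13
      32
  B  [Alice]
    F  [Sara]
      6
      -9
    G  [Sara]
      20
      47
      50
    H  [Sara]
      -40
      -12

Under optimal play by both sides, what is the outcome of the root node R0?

32

C (Sara): max(0, 46, -1, -27) = 46
D (Sara): max(41, 14) = 41
E (Sara): max(-13, 32) = 32
A (Alice): min(46, 41, 32) = 32
F (Sara): max(6, -9) = 6
G (Sara): max(20, 47, 50) = 50
H (Sara): max(-40, -12) = -12
B (Alice): min(6, 50, -12) = -12
R0 (Sara): max(32, -12) = 32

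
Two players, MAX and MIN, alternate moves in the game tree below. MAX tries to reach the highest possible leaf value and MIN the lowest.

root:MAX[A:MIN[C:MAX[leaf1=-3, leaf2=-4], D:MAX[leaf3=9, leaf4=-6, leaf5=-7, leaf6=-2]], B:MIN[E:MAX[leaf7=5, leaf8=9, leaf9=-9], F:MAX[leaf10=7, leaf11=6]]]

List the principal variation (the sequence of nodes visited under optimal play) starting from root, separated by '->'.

root -> B -> F -> leaf10

C (MAX): max(-3, -4) = -3
D (MAX): max(9, -6, -7, -2) = 9
A (MIN): min(-3, 9) = -3
E (MAX): max(5, 9, -9) = 9
F (MAX): max(7, 6) = 7
B (MIN): min(9, 7) = 7
root (MAX): max(-3, 7) = 7
At root, MAX picks B (highest: 7).
At B, MIN picks F (lowest: 7).
At F, MAX picks leaf10 (highest: 7).
Terminal value 7.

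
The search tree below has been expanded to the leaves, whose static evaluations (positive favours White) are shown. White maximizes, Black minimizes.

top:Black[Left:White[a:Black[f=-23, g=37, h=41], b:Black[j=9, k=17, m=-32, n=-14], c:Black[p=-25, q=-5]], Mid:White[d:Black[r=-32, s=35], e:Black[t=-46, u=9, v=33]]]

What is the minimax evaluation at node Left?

a (Black): min(-23, 37, 41) = -23
b (Black): min(9, 17, -32, -14) = -32
c (Black): min(-25, -5) = -25
Left (White): max(-23, -32, -25) = -23

-23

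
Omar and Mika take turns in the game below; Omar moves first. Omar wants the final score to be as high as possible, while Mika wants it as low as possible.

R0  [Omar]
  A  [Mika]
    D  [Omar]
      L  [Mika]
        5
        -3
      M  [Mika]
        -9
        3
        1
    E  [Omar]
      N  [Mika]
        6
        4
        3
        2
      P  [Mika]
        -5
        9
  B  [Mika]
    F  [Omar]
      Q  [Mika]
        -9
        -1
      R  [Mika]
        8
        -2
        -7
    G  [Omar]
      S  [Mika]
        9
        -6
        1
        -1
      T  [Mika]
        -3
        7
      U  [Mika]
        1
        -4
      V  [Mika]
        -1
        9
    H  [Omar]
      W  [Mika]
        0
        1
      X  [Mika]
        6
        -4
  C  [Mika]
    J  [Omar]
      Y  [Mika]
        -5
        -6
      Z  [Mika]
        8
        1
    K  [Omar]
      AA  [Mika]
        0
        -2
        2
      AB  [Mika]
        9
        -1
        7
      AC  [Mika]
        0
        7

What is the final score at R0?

0

L (Mika): min(5, -3) = -3
M (Mika): min(-9, 3, 1) = -9
D (Omar): max(-3, -9) = -3
N (Mika): min(6, 4, 3, 2) = 2
P (Mika): min(-5, 9) = -5
E (Omar): max(2, -5) = 2
A (Mika): min(-3, 2) = -3
Q (Mika): min(-9, -1) = -9
R (Mika): min(8, -2, -7) = -7
F (Omar): max(-9, -7) = -7
S (Mika): min(9, -6, 1, -1) = -6
T (Mika): min(-3, 7) = -3
U (Mika): min(1, -4) = -4
V (Mika): min(-1, 9) = -1
G (Omar): max(-6, -3, -4, -1) = -1
W (Mika): min(0, 1) = 0
X (Mika): min(6, -4) = -4
H (Omar): max(0, -4) = 0
B (Mika): min(-7, -1, 0) = -7
Y (Mika): min(-5, -6) = -6
Z (Mika): min(8, 1) = 1
J (Omar): max(-6, 1) = 1
AA (Mika): min(0, -2, 2) = -2
AB (Mika): min(9, -1, 7) = -1
AC (Mika): min(0, 7) = 0
K (Omar): max(-2, -1, 0) = 0
C (Mika): min(1, 0) = 0
R0 (Omar): max(-3, -7, 0) = 0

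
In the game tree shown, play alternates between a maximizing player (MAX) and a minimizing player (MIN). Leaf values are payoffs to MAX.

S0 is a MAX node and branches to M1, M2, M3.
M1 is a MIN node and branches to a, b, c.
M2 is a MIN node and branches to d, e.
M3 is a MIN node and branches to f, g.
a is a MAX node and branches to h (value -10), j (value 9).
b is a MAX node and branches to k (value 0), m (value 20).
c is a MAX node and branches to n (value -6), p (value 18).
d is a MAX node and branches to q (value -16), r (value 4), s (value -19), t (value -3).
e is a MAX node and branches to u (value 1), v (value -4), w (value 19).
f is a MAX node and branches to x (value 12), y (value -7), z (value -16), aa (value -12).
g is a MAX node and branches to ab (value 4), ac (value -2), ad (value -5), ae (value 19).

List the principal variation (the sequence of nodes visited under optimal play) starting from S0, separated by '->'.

S0 -> M3 -> f -> x

a (MAX): max(-10, 9) = 9
b (MAX): max(0, 20) = 20
c (MAX): max(-6, 18) = 18
M1 (MIN): min(9, 20, 18) = 9
d (MAX): max(-16, 4, -19, -3) = 4
e (MAX): max(1, -4, 19) = 19
M2 (MIN): min(4, 19) = 4
f (MAX): max(12, -7, -16, -12) = 12
g (MAX): max(4, -2, -5, 19) = 19
M3 (MIN): min(12, 19) = 12
S0 (MAX): max(9, 4, 12) = 12
At S0, MAX picks M3 (highest: 12).
At M3, MIN picks f (lowest: 12).
At f, MAX picks x (highest: 12).
Terminal value 12.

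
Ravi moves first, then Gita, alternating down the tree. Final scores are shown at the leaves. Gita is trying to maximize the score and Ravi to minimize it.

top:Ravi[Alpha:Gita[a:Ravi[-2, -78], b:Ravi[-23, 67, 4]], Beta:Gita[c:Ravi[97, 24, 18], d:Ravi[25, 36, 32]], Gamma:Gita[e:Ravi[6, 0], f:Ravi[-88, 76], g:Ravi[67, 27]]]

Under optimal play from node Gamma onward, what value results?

27

e (Ravi): min(6, 0) = 0
f (Ravi): min(-88, 76) = -88
g (Ravi): min(67, 27) = 27
Gamma (Gita): max(0, -88, 27) = 27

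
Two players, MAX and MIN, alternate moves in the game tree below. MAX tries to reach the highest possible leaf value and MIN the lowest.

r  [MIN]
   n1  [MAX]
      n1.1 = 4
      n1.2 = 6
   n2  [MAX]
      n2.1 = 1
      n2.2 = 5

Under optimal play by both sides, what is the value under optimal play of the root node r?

5

n1 (MAX): max(4, 6) = 6
n2 (MAX): max(1, 5) = 5
r (MIN): min(6, 5) = 5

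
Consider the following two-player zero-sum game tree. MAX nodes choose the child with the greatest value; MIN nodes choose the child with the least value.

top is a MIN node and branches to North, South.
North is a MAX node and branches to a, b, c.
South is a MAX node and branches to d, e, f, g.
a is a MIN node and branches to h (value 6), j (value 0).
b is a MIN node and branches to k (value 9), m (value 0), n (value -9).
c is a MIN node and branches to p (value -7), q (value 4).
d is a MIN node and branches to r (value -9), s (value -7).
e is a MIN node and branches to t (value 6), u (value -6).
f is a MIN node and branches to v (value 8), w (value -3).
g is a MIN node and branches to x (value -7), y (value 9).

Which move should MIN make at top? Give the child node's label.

South

a (MIN): min(6, 0) = 0
b (MIN): min(9, 0, -9) = -9
c (MIN): min(-7, 4) = -7
North (MAX): max(0, -9, -7) = 0
d (MIN): min(-9, -7) = -9
e (MIN): min(6, -6) = -6
f (MIN): min(8, -3) = -3
g (MIN): min(-7, 9) = -7
South (MAX): max(-9, -6, -3, -7) = -3
top (MIN): min(0, -3) = -3
MIN at top wants the lowest of {North=0, South=-3}, so chooses South.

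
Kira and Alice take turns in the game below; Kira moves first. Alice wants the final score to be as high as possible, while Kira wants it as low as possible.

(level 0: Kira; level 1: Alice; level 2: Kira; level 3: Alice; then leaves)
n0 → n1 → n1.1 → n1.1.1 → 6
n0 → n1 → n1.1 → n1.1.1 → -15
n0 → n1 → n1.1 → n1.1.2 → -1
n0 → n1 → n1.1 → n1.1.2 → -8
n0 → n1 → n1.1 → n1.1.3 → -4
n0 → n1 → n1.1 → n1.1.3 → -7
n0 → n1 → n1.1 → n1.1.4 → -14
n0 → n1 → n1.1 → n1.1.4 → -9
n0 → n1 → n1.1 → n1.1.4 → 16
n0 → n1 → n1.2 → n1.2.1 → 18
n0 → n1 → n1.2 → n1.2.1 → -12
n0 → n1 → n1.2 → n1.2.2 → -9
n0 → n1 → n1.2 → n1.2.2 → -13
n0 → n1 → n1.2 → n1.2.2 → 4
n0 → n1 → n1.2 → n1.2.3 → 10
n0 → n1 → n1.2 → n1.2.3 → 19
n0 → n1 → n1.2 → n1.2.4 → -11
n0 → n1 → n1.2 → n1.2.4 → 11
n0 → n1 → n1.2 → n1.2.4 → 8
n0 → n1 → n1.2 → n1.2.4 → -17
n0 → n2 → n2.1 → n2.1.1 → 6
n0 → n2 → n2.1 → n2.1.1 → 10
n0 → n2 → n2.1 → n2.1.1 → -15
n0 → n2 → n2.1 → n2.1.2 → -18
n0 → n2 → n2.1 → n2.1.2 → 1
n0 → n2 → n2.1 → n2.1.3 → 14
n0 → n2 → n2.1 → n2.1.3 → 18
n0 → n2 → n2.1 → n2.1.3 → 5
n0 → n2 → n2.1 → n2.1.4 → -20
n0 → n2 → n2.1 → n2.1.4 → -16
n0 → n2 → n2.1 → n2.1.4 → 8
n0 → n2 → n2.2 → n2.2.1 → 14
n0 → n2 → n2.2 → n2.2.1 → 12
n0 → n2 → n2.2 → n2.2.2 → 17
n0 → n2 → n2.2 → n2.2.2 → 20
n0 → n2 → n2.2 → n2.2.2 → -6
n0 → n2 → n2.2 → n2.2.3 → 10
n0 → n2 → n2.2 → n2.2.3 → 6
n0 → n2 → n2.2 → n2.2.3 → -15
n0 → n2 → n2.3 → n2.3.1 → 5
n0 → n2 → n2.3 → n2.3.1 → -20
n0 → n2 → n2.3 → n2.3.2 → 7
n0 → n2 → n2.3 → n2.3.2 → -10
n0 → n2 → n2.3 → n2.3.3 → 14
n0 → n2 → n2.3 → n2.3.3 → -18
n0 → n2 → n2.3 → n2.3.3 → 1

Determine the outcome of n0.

n1.1.1 (Alice): max(6, -15) = 6
n1.1.2 (Alice): max(-1, -8) = -1
n1.1.3 (Alice): max(-4, -7) = -4
n1.1.4 (Alice): max(-14, -9, 16) = 16
n1.1 (Kira): min(6, -1, -4, 16) = -4
n1.2.1 (Alice): max(18, -12) = 18
n1.2.2 (Alice): max(-9, -13, 4) = 4
n1.2.3 (Alice): max(10, 19) = 19
n1.2.4 (Alice): max(-11, 11, 8, -17) = 11
n1.2 (Kira): min(18, 4, 19, 11) = 4
n1 (Alice): max(-4, 4) = 4
n2.1.1 (Alice): max(6, 10, -15) = 10
n2.1.2 (Alice): max(-18, 1) = 1
n2.1.3 (Alice): max(14, 18, 5) = 18
n2.1.4 (Alice): max(-20, -16, 8) = 8
n2.1 (Kira): min(10, 1, 18, 8) = 1
n2.2.1 (Alice): max(14, 12) = 14
n2.2.2 (Alice): max(17, 20, -6) = 20
n2.2.3 (Alice): max(10, 6, -15) = 10
n2.2 (Kira): min(14, 20, 10) = 10
n2.3.1 (Alice): max(5, -20) = 5
n2.3.2 (Alice): max(7, -10) = 7
n2.3.3 (Alice): max(14, -18, 1) = 14
n2.3 (Kira): min(5, 7, 14) = 5
n2 (Alice): max(1, 10, 5) = 10
n0 (Kira): min(4, 10) = 4

4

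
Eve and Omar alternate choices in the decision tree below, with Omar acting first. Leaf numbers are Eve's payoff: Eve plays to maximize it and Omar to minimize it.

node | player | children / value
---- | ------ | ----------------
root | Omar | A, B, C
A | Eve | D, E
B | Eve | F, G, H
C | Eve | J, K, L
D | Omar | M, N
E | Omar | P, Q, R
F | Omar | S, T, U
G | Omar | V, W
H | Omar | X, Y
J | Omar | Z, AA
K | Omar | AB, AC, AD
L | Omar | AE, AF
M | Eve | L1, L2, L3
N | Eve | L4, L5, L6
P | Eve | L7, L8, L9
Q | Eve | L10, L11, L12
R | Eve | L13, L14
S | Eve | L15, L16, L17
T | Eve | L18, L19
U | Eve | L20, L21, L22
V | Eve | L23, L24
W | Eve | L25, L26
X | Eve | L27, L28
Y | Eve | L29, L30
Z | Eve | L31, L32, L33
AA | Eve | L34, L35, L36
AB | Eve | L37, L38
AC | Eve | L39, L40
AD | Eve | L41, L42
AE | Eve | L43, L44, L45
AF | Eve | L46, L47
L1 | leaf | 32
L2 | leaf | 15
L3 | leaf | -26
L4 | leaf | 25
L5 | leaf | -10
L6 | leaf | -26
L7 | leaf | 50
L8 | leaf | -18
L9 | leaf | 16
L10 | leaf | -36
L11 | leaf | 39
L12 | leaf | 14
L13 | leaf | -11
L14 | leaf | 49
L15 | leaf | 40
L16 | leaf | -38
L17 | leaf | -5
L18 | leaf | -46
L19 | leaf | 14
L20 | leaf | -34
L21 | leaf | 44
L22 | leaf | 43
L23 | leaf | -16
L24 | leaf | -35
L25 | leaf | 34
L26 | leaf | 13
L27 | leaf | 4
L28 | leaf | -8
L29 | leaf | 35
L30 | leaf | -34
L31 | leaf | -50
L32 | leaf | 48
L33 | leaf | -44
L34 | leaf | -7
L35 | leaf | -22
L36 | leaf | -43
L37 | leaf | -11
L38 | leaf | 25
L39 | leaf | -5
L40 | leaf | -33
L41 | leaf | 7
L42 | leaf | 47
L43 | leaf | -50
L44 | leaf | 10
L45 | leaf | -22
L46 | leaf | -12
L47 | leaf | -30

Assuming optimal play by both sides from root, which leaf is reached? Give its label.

L39

M (Eve): max(32, 15, -26) = 32
N (Eve): max(25, -10, -26) = 25
D (Omar): min(32, 25) = 25
P (Eve): max(50, -18, 16) = 50
Q (Eve): max(-36, 39, 14) = 39
R (Eve): max(-11, 49) = 49
E (Omar): min(50, 39, 49) = 39
A (Eve): max(25, 39) = 39
S (Eve): max(40, -38, -5) = 40
T (Eve): max(-46, 14) = 14
U (Eve): max(-34, 44, 43) = 44
F (Omar): min(40, 14, 44) = 14
V (Eve): max(-16, -35) = -16
W (Eve): max(34, 13) = 34
G (Omar): min(-16, 34) = -16
X (Eve): max(4, -8) = 4
Y (Eve): max(35, -34) = 35
H (Omar): min(4, 35) = 4
B (Eve): max(14, -16, 4) = 14
Z (Eve): max(-50, 48, -44) = 48
AA (Eve): max(-7, -22, -43) = -7
J (Omar): min(48, -7) = -7
AB (Eve): max(-11, 25) = 25
AC (Eve): max(-5, -33) = -5
AD (Eve): max(7, 47) = 47
K (Omar): min(25, -5, 47) = -5
AE (Eve): max(-50, 10, -22) = 10
AF (Eve): max(-12, -30) = -12
L (Omar): min(10, -12) = -12
C (Eve): max(-7, -5, -12) = -5
root (Omar): min(39, 14, -5) = -5
At root, Omar picks C (lowest: -5).
At C, Eve picks K (highest: -5).
At K, Omar picks AC (lowest: -5).
At AC, Eve picks L39 (highest: -5).
Terminal value -5.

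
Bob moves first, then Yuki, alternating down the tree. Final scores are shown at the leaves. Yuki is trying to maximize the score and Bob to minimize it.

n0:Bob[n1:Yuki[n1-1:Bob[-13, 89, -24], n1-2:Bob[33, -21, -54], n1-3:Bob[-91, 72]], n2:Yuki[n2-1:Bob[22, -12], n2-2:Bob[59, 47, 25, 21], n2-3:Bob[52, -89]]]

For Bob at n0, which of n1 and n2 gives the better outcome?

n1-1 (Bob): min(-13, 89, -24) = -24
n1-2 (Bob): min(33, -21, -54) = -54
n1-3 (Bob): min(-91, 72) = -91
n1 (Yuki): max(-24, -54, -91) = -24
n2-1 (Bob): min(22, -12) = -12
n2-2 (Bob): min(59, 47, 25, 21) = 21
n2-3 (Bob): min(52, -89) = -89
n2 (Yuki): max(-12, 21, -89) = 21
Bob prefers the lower value; n1=-24, n2=21. n1 is better since -24 < 21.

n1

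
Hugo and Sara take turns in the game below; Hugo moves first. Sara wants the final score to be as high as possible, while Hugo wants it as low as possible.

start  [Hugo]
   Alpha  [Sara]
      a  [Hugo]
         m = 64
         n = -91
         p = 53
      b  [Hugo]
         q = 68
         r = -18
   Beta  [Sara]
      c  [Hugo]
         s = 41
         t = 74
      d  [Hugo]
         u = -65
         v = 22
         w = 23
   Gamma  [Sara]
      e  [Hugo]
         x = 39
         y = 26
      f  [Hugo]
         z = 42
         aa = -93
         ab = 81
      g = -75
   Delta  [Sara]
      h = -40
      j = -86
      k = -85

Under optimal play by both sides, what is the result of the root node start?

a (Hugo): min(64, -91, 53) = -91
b (Hugo): min(68, -18) = -18
Alpha (Sara): max(-91, -18) = -18
c (Hugo): min(41, 74) = 41
d (Hugo): min(-65, 22, 23) = -65
Beta (Sara): max(41, -65) = 41
e (Hugo): min(39, 26) = 26
f (Hugo): min(42, -93, 81) = -93
Gamma (Sara): max(26, -93, -75) = 26
Delta (Sara): max(-40, -86, -85) = -40
start (Hugo): min(-18, 41, 26, -40) = -40

-40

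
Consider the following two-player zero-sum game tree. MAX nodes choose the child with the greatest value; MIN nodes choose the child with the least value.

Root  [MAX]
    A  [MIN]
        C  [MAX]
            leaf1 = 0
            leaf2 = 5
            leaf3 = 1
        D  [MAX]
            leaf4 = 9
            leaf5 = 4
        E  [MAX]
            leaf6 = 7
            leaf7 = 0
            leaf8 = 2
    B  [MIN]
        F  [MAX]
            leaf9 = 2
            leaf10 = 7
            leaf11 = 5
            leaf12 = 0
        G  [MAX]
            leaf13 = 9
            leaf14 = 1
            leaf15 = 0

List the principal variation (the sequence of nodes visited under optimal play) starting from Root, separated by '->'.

Root -> B -> F -> leaf10

C (MAX): max(0, 5, 1) = 5
D (MAX): max(9, 4) = 9
E (MAX): max(7, 0, 2) = 7
A (MIN): min(5, 9, 7) = 5
F (MAX): max(2, 7, 5, 0) = 7
G (MAX): max(9, 1, 0) = 9
B (MIN): min(7, 9) = 7
Root (MAX): max(5, 7) = 7
At Root, MAX picks B (highest: 7).
At B, MIN picks F (lowest: 7).
At F, MAX picks leaf10 (highest: 7).
Terminal value 7.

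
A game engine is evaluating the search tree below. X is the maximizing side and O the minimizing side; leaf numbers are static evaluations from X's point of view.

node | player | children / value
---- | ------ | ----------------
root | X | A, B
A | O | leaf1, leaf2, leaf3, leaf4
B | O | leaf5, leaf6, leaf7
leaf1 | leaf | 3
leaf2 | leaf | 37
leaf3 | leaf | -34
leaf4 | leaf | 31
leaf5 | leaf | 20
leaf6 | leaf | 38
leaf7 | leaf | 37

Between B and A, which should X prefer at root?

B

B (O): min(20, 38, 37) = 20
A (O): min(3, 37, -34, 31) = -34
X prefers the higher value; B=20, A=-34. B is better since 20 > -34.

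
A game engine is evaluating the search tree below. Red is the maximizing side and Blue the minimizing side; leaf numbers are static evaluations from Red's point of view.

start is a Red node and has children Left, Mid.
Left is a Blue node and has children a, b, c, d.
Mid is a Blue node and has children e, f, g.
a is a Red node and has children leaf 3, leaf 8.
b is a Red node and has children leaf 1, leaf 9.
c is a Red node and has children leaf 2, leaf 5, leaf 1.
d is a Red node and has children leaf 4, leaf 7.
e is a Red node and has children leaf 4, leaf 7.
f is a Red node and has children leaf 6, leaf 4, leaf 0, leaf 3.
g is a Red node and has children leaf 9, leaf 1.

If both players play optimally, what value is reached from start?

6

a (Red): max(3, 8) = 8
b (Red): max(1, 9) = 9
c (Red): max(2, 5, 1) = 5
d (Red): max(4, 7) = 7
Left (Blue): min(8, 9, 5, 7) = 5
e (Red): max(4, 7) = 7
f (Red): max(6, 4, 0, 3) = 6
g (Red): max(9, 1) = 9
Mid (Blue): min(7, 6, 9) = 6
start (Red): max(5, 6) = 6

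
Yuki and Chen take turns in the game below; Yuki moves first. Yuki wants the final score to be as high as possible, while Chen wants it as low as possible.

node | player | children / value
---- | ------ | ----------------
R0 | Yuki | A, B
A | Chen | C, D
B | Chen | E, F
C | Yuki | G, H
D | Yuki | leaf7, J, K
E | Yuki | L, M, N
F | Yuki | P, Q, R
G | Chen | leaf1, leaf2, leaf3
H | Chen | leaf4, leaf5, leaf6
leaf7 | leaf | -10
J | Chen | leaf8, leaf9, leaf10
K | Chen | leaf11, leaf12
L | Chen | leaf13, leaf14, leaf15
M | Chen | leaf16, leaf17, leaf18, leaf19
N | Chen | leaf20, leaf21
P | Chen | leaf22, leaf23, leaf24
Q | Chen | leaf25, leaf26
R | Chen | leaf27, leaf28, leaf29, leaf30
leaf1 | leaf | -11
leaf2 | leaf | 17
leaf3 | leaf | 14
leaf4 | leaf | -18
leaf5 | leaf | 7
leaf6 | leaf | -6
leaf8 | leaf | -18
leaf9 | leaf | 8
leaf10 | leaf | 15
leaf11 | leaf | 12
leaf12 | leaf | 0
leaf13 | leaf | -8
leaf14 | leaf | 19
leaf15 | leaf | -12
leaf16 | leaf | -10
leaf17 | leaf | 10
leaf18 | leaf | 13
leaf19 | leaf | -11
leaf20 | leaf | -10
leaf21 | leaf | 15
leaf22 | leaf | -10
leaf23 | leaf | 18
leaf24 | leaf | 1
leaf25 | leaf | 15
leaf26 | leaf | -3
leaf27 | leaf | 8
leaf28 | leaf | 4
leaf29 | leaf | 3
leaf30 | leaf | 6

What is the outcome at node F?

P (Chen): min(-10, 18, 1) = -10
Q (Chen): min(15, -3) = -3
R (Chen): min(8, 4, 3, 6) = 3
F (Yuki): max(-10, -3, 3) = 3

3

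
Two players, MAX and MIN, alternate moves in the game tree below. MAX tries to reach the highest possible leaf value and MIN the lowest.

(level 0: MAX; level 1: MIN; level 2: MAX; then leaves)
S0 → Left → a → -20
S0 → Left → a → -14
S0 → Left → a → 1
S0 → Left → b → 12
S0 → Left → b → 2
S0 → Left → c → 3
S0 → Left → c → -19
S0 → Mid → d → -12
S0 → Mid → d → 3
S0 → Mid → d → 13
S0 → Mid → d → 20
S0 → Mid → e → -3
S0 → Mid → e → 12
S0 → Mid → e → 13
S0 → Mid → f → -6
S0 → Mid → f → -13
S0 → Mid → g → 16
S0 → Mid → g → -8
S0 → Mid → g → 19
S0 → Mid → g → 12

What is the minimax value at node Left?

1

a (MAX): max(-20, -14, 1) = 1
b (MAX): max(12, 2) = 12
c (MAX): max(3, -19) = 3
Left (MIN): min(1, 12, 3) = 1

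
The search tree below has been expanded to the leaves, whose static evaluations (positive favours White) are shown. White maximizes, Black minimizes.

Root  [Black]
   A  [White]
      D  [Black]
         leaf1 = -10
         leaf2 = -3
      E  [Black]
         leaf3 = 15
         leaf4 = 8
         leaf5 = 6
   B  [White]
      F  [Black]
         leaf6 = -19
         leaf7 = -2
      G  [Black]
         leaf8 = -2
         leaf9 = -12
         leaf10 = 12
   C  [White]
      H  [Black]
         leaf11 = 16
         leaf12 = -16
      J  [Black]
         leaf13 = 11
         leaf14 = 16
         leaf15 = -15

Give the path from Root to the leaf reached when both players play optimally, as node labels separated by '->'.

Root -> C -> J -> leaf15

D (Black): min(-10, -3) = -10
E (Black): min(15, 8, 6) = 6
A (White): max(-10, 6) = 6
F (Black): min(-19, -2) = -19
G (Black): min(-2, -12, 12) = -12
B (White): max(-19, -12) = -12
H (Black): min(16, -16) = -16
J (Black): min(11, 16, -15) = -15
C (White): max(-16, -15) = -15
Root (Black): min(6, -12, -15) = -15
At Root, Black picks C (lowest: -15).
At C, White picks J (highest: -15).
At J, Black picks leaf15 (lowest: -15).
Terminal value -15.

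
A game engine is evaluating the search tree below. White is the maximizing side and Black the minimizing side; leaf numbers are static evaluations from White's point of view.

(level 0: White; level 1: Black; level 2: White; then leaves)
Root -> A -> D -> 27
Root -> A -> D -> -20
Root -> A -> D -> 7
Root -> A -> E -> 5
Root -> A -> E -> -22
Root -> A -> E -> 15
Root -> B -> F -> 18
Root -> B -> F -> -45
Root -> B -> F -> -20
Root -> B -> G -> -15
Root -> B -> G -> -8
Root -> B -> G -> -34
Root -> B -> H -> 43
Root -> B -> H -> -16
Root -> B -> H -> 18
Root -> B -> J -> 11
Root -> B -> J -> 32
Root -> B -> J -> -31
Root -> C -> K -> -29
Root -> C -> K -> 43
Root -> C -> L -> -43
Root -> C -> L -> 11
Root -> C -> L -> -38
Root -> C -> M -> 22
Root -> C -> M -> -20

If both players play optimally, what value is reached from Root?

15

D (White): max(27, -20, 7) = 27
E (White): max(5, -22, 15) = 15
A (Black): min(27, 15) = 15
F (White): max(18, -45, -20) = 18
G (White): max(-15, -8, -34) = -8
H (White): max(43, -16, 18) = 43
J (White): max(11, 32, -31) = 32
B (Black): min(18, -8, 43, 32) = -8
K (White): max(-29, 43) = 43
L (White): max(-43, 11, -38) = 11
M (White): max(22, -20) = 22
C (Black): min(43, 11, 22) = 11
Root (White): max(15, -8, 11) = 15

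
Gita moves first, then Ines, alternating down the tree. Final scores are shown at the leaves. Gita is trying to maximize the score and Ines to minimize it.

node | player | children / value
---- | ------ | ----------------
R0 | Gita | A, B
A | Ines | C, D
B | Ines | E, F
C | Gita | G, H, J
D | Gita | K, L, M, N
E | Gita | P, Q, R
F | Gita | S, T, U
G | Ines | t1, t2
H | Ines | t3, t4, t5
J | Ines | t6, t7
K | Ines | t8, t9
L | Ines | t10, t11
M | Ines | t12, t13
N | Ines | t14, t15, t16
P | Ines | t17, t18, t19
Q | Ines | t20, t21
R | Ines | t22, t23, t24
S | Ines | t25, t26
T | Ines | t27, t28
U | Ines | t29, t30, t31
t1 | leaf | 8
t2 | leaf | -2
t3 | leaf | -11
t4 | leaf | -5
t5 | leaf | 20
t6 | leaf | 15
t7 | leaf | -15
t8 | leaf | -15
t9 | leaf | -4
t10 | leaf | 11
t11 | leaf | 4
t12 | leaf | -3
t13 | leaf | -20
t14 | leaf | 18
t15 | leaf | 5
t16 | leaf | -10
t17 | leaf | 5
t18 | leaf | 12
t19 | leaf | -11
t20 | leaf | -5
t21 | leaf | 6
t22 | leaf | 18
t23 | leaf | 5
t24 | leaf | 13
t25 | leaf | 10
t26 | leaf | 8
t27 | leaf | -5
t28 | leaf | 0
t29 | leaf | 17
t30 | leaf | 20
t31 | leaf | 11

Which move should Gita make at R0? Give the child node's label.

B

G (Ines): min(8, -2) = -2
H (Ines): min(-11, -5, 20) = -11
J (Ines): min(15, -15) = -15
C (Gita): max(-2, -11, -15) = -2
K (Ines): min(-15, -4) = -15
L (Ines): min(11, 4) = 4
M (Ines): min(-3, -20) = -20
N (Ines): min(18, 5, -10) = -10
D (Gita): max(-15, 4, -20, -10) = 4
A (Ines): min(-2, 4) = -2
P (Ines): min(5, 12, -11) = -11
Q (Ines): min(-5, 6) = -5
R (Ines): min(18, 5, 13) = 5
E (Gita): max(-11, -5, 5) = 5
S (Ines): min(10, 8) = 8
T (Ines): min(-5, 0) = -5
U (Ines): min(17, 20, 11) = 11
F (Gita): max(8, -5, 11) = 11
B (Ines): min(5, 11) = 5
R0 (Gita): max(-2, 5) = 5
Gita at R0 wants the highest of {A=-2, B=5}, so chooses B.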